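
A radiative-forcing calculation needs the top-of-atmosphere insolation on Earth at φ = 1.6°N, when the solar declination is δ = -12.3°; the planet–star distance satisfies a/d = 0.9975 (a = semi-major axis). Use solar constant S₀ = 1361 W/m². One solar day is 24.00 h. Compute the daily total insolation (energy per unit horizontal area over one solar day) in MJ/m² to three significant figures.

cos H₀ = −tan(+1.6°) tan(-12.300°) = 0.0061, H₀ = 1.5647 rad.
Bracket: H₀ sin φ sin δ + cos φ cos δ sin H₀ = 1.5647×0.02792×-0.21303 + 0.99961×0.97705×0.99998 = -0.009307 + 0.976649 = 0.967342.
Inverse-square distance factor (a/d)² = 0.9975² = 0.995006.
Q̄ = (S₀/π) × 0.995006 × [bracket] = (1361/π) × 0.995006 × 0.967342 = 416.98 W/m².
Daily total = Q̄ × 24.00 h × 3600 s/h = 416.98 × 24.00 × 3600 / 10⁶ = 36.03 MJ/m².

36.0 MJ/m²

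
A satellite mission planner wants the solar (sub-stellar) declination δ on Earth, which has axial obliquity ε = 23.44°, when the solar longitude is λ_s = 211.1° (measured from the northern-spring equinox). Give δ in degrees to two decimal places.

δ = -11.86°

sin δ = sin ε · sin λ_s = sin 23.44° × sin 211.1° = -0.205471.
δ = arcsin(-0.205471) = -11.86°.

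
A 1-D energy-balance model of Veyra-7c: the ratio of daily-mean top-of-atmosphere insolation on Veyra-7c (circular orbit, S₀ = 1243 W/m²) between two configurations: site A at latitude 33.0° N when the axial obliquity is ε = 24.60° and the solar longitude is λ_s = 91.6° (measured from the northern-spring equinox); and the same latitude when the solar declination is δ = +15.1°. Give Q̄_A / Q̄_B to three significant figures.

— Configuration A (φ=+33.0°):
Solar declination: sin δ = sin ε · sin λ_s = sin 24.60° × sin 91.6° = 0.41612, so δ = +24.590°.
cos H₀ = −tan(+33.0°) tan(+24.590°) = -0.2972, H₀ = 1.8725 rad.
Bracket: H₀ sin φ sin δ + cos φ cos δ sin H₀ = 1.8725×0.54464×0.41612 + 0.83867×0.90931×0.95482 = 0.424375 + 0.728156 = 1.152531.
Q̄ = (S₀/π) × [bracket] = (1243/π) × 1.152531 = 456.01 W/m².
— Configuration B (φ=+33.0°):
cos H₀ = −tan(+33.0°) tan(+15.100°) = -0.1752, H₀ = 1.7469 rad.
Bracket: H₀ sin φ sin δ + cos φ cos δ sin H₀ = 1.7469×0.54464×0.26050 + 0.83867×0.96547×0.98453 = 0.247848 + 0.797184 = 1.045032.
Q̄ = (S₀/π) × [bracket] = (1243/π) × 1.045032 = 413.48 W/m².
Ratio Q̄_A / Q̄_B = 456.01 / 413.48 = 1.103.

Q̄_A / Q̄_B ≈ 1.10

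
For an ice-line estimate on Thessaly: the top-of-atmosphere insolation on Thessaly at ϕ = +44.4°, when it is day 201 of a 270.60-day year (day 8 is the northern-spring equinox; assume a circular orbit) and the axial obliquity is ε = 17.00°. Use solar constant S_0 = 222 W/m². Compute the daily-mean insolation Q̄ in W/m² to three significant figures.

Solar longitude: L_s = 360° × (201 − 8)/270.60 = 256.763°.
sin δ = sin 17.00° × sin 256.763° = -0.28460, so δ = -16.535°.
cos h₀ = −tan(+44.4°) tan(-16.535°) = 0.2907, h₀ = 1.2758 rad.
Bracket: h₀ sin ϕ sin δ + cos ϕ cos δ sin h₀ = 1.2758×0.69966×-0.28460 + 0.71447×0.95865×0.95681 = -0.254041 + 0.655345 = 0.401304.
Q̄ = (S_0/π) × [bracket] = (222/π) × 0.401304 = 28.36 W/m².

Q̄ ≈ 28.4 W/m²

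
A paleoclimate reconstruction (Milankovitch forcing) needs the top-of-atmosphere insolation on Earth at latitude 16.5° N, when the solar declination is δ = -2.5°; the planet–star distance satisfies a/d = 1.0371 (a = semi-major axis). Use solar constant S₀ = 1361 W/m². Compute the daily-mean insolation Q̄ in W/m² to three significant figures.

Q̄ ≈ 437 W/m²

cos H₀ = −tan(+16.5°) tan(-2.500°) = 0.0129, H₀ = 1.5579 rad.
Bracket: H₀ sin φ sin δ + cos φ cos δ sin H₀ = 1.5579×0.28402×-0.04362 + 0.95882×0.99905×0.99992 = -0.019301 + 0.957832 = 0.938531.
Inverse-square distance factor (a/d)² = 1.0371² = 1.075576.
Q̄ = (S₀/π) × 1.075576 × [bracket] = (1361/π) × 1.075576 × 0.938531 = 437.3 W/m².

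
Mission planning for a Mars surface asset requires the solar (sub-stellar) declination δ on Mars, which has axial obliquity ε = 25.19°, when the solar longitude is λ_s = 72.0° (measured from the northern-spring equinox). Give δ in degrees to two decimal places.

δ = +23.88°

sin δ = sin ε · sin λ_s = sin 25.19° × sin 72.0° = 0.404790.
δ = arcsin(0.404790) = +23.88°.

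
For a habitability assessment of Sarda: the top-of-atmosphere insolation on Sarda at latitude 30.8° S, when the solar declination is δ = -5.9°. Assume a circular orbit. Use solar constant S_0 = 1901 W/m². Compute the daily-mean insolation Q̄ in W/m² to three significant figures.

cos h₀ = −tan(-30.8°) tan(-5.900°) = -0.0616, h₀ = 1.6324 rad.
Bracket: h₀ sin ϕ sin δ + cos ϕ cos δ sin h₀ = 1.6324×-0.51204×-0.10279 + 0.85896×0.99470×0.99810 = 0.085917 + 0.852784 = 0.938701.
Q̄ = (S_0/π) × [bracket] = (1901/π) × 0.938701 = 568.0 W/m².

Q̄ ≈ 568 W/m²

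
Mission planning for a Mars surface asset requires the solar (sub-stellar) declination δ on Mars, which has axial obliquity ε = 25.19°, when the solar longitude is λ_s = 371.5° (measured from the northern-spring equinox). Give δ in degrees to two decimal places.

δ = +4.87°

sin δ = sin ε · sin λ_s = sin 25.19° × sin 371.5° = 0.084855.
δ = arcsin(0.084855) = +4.87°.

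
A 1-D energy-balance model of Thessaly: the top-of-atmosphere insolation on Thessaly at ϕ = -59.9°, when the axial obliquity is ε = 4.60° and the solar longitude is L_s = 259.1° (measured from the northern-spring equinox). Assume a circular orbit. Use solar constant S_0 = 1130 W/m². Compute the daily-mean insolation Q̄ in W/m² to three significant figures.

Q̄ ≈ 220 W/m²

Solar declination: sin δ = sin ε · sin L_s = sin 4.60° × sin 259.1° = -0.07875, so δ = -4.517°.
cos h₀ = −tan(-59.9°) tan(-4.517°) = -0.1363, h₀ = 1.7075 rad.
Bracket: h₀ sin ϕ sin δ + cos ϕ cos δ sin h₀ = 1.7075×-0.86515×-0.07875 + 0.50151×0.99689×0.99067 = 0.116333 + 0.495286 = 0.611619.
Q̄ = (S_0/π) × [bracket] = (1130/π) × 0.611619 = 220.0 W/m².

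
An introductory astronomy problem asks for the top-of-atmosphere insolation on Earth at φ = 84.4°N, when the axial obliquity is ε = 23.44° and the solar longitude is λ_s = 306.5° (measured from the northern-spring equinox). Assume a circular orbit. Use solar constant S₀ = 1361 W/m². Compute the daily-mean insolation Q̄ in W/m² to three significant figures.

Q̄ ≈ 0.00 W/m²

Solar declination: sin δ = sin ε · sin λ_s = sin 23.44° × sin 306.5° = -0.31977, so δ = -18.649°.
cos H₀ = −tan(+84.4°) tan(-18.649°) = 3.4419 ≥ 1 ⇒ polar night, H₀ = 0 and Q̄ = 0.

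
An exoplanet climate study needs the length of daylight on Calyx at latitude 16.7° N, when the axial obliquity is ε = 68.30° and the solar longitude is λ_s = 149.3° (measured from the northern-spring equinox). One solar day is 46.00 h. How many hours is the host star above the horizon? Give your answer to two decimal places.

25.38 h

Solar declination: sin δ = sin ε · sin λ_s = sin 68.30° × sin 149.3° = 0.47436, so δ = +28.318°.
cos H₀ = −tan φ · tan δ = −tan(+16.7°) × tan(+28.318°) = -0.1617, so H₀ = 1.7332 rad = 99.30°.
Daylight = 2H₀/(2π) × 46.00 h = (1.7332/π) × 46.00 = 25.38 h.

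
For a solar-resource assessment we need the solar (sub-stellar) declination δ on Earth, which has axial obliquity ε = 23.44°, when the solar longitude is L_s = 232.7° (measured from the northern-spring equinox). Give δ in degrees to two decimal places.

δ = -18.45°

sin δ = sin ε · sin L_s = sin 23.44° × sin 232.7° = -0.316430.
δ = arcsin(-0.316430) = -18.45°.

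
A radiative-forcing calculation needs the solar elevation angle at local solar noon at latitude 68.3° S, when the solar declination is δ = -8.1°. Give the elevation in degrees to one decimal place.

29.8°

At local noon the hour angle is zero, so the zenith angle equals |ϕ − δ| = |-68.3° − (-8.100°)| = 60.200°.
Elevation = 90° − 60.200° = 29.8°.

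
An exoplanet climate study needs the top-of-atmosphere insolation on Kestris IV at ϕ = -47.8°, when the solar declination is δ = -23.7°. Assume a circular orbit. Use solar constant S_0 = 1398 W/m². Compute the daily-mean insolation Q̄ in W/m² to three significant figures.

Q̄ ≈ 515 W/m²

cos h₀ = −tan(-47.8°) tan(-23.700°) = -0.4841, h₀ = 2.0761 rad.
Bracket: h₀ sin ϕ sin δ + cos ϕ cos δ sin h₀ = 2.0761×-0.74080×-0.40195 + 0.67172×0.91566×0.87500 = 0.618189 + 0.538184 = 1.156373.
Q̄ = (S_0/π) × [bracket] = (1398/π) × 1.156373 = 514.6 W/m².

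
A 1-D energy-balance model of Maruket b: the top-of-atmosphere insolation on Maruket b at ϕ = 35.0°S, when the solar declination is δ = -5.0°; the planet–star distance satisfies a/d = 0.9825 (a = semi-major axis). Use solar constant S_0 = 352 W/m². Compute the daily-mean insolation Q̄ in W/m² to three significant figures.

cos h₀ = −tan(-35.0°) tan(-5.000°) = -0.0613, h₀ = 1.6321 rad.
Bracket: h₀ sin ϕ sin δ + cos ϕ cos δ sin h₀ = 1.6321×-0.57358×-0.08716 + 0.81915×0.99619×0.99812 = 0.081594 + 0.814495 = 0.896089.
Inverse-square distance factor (a/d)² = 0.9825² = 0.965306.
Q̄ = (S_0/π) × 0.965306 × [bracket] = (352/π) × 0.965306 × 0.896089 = 96.92 W/m².

Q̄ ≈ 96.9 W/m²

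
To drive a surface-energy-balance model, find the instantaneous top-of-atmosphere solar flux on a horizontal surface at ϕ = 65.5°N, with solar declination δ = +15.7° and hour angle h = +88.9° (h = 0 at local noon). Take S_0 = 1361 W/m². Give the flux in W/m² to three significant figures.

cos θ_z = sin ϕ sin δ + cos ϕ cos δ cos h = 0.246236 + 0.007664 = 0.253900.
Flux = S_0 · cos θ_z = 1361 × 0.253900 = 345.6 W/m².

346 W/m²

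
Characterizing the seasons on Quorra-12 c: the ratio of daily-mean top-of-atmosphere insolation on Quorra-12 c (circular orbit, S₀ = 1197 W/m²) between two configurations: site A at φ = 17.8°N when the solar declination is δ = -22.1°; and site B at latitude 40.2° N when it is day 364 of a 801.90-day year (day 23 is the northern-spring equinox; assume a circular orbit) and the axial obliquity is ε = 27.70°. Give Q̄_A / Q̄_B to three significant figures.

— Configuration A (φ=+17.8°):
cos H₀ = −tan(+17.8°) tan(-22.100°) = 0.1304, H₀ = 1.4401 rad.
Bracket: H₀ sin φ sin δ + cos φ cos δ sin H₀ = 1.4401×0.30570×-0.37622 + 0.95213×0.92653×0.99147 = -0.165627 + 0.874652 = 0.709025.
Q̄ = (S₀/π) × [bracket] = (1197/π) × 0.709025 = 270.15 W/m².
— Configuration B (φ=+40.2°):
Solar longitude: λ_s = 360° × (364 − 23)/801.90 = 153.086°.
sin δ = sin 27.70° × sin 153.086° = 0.21041, so δ = +12.146°.
cos H₀ = −tan(+40.2°) tan(+12.146°) = -0.1819, H₀ = 1.7537 rad.
Bracket: H₀ sin φ sin δ + cos φ cos δ sin H₀ = 1.7537×0.64546×0.21041 + 0.76380×0.97761×0.98332 = 0.238172 + 0.734244 = 0.972416.
Q̄ = (S₀/π) × [bracket] = (1197/π) × 0.972416 = 370.51 W/m².
Ratio Q̄_A / Q̄_B = 270.15 / 370.51 = 0.7291.

Q̄_A / Q̄_B ≈ 0.729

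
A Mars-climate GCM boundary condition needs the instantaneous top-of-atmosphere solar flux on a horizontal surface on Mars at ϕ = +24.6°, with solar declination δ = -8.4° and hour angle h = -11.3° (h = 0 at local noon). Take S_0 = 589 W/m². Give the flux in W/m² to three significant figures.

484 W/m²

cos θ_z = sin ϕ sin δ + cos ϕ cos δ cos h = -0.060812 + 0.882045 = 0.821233.
Flux = S_0 · cos θ_z = 589 × 0.821233 = 483.7 W/m².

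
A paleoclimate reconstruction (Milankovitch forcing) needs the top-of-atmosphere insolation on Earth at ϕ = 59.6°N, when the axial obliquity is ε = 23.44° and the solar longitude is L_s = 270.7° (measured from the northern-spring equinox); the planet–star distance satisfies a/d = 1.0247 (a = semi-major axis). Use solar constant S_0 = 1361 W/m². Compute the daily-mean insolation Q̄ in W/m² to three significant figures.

Solar declination: sin δ = sin ε · sin L_s = sin 23.44° × sin 270.7° = -0.39776, so δ = -23.438°.
cos h₀ = −tan(+59.6°) tan(-23.438°) = 0.7389, h₀ = 0.7393 rad.
Bracket: h₀ sin ϕ sin δ + cos ϕ cos δ sin h₀ = 0.7393×0.86251×-0.39776 + 0.50603×0.91749×0.67378 = -0.253633 + 0.312821 = 0.059188.
Inverse-square distance factor (a/d)² = 1.0247² = 1.050010.
Q̄ = (S_0/π) × 1.050010 × [bracket] = (1361/π) × 1.050010 × 0.059188 = 26.92 W/m².

Q̄ ≈ 26.9 W/m²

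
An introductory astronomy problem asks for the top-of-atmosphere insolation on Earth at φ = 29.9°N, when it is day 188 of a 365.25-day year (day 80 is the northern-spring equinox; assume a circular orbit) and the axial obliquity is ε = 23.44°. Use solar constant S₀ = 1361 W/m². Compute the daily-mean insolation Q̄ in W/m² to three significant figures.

Q̄ ≈ 486 W/m²

Solar longitude: λ_s = 360° × (188 − 80)/365.25 = 106.448°.
sin δ = sin 23.44° × sin 106.448° = 0.38151, so δ = +22.427°.
cos H₀ = −tan(+29.9°) tan(+22.427°) = -0.2373, H₀ = 1.8104 rad.
Bracket: H₀ sin φ sin δ + cos φ cos δ sin H₀ = 1.8104×0.49849×0.38151 + 0.86690×0.92436×0.97143 = 0.344300 + 0.778434 = 1.122734.
Q̄ = (S₀/π) × [bracket] = (1361/π) × 1.122734 = 486.4 W/m².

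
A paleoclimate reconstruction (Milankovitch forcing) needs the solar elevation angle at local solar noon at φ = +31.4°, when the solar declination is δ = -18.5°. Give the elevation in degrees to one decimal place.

At local noon the hour angle is zero, so the zenith angle equals |φ − δ| = |+31.4° − (-18.500°)| = 49.900°.
Elevation = 90° − 49.900° = 40.1°.

40.1°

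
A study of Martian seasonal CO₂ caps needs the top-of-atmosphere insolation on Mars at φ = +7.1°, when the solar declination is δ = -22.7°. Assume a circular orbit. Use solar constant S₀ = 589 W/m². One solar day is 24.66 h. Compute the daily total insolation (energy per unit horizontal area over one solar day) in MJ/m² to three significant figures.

cos H₀ = −tan(+7.1°) tan(-22.700°) = 0.0521, H₀ = 1.5187 rad.
Bracket: H₀ sin φ sin δ + cos φ cos δ sin H₀ = 1.5187×0.12360×-0.38591 + 0.99233×0.92254×0.99864 = -0.072440 + 0.914219 = 0.841779.
Q̄ = (S₀/π) × [bracket] = (589/π) × 0.841779 = 157.82 W/m².
Daily total = Q̄ × 24.66 h × 3600 s/h = 157.82 × 24.66 × 3600 / 10⁶ = 14.01 MJ/m².

14.0 MJ/m²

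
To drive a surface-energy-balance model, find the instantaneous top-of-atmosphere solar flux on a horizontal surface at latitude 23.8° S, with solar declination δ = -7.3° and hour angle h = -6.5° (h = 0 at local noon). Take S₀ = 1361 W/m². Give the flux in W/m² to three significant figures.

1.30e+03 W/m²

cos θ_z = sin φ sin δ + cos φ cos δ cos h = 0.051276 + 0.901710 = 0.952986.
Flux = S₀ · cos θ_z = 1361 × 0.952986 = 1297 W/m².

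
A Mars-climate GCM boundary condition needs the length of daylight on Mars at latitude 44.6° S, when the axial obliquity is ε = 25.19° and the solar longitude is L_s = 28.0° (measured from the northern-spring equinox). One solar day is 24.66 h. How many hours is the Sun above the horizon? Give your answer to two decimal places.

10.74 h

Solar declination: sin δ = sin ε · sin L_s = sin 25.19° × sin 28.0° = 0.19982, so δ = +11.526°.
cos h₀ = −tan ϕ · tan δ = −tan(-44.6°) × tan(+11.526°) = 0.2011, so h₀ = 1.3683 rad = 78.40°.
Daylight = 2h₀/(2π) × 24.66 h = (1.3683/π) × 24.66 = 10.74 h.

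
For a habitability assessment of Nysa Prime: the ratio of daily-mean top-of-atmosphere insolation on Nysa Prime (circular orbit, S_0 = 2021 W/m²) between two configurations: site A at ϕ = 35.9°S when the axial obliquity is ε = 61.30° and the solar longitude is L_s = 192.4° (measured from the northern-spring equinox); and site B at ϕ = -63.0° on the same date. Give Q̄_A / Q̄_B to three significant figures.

Q̄_A / Q̄_B ≈ 1.32

— Configuration A (ϕ=-35.9°):
Solar declination: sin δ = sin ε · sin L_s = sin 61.30° × sin 192.4° = -0.18835, so δ = -10.857°.
cos h₀ = −tan(-35.9°) tan(-10.857°) = -0.1388, h₀ = 1.7101 rad.
Bracket: h₀ sin ϕ sin δ + cos ϕ cos δ sin h₀ = 1.7101×-0.58637×-0.18835 + 0.81004×0.98210×0.99032 = 0.188868 + 0.787839 = 0.976707.
Q̄ = (S_0/π) × [bracket] = (2021/π) × 0.976707 = 628.32 W/m².
— Configuration B (ϕ=-63.0°):
cos h₀ = −tan(-63.0°) tan(-10.857°) = -0.3764, h₀ = 1.9567 rad.
Bracket: h₀ sin ϕ sin δ + cos ϕ cos δ sin h₀ = 1.9567×-0.89101×-0.18835 + 0.45399×0.98210×0.92646 = 0.328377 + 0.413075 = 0.741452.
Q̄ = (S_0/π) × [bracket] = (2021/π) × 0.741452 = 476.98 W/m².
Ratio Q̄_A / Q̄_B = 628.32 / 476.98 = 1.317.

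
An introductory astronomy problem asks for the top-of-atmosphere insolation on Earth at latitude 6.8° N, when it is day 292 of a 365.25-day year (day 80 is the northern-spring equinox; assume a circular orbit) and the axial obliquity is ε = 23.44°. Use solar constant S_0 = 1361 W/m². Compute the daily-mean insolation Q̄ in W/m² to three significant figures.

Q̄ ≈ 407 W/m²

Solar longitude: L_s = 360° × (292 − 80)/365.25 = 208.953°.
sin δ = sin 23.44° × sin 208.953° = -0.19256, so δ = -11.103°.
cos h₀ = −tan(+6.8°) tan(-11.103°) = 0.0234, h₀ = 1.5474 rad.
Bracket: h₀ sin ϕ sin δ + cos ϕ cos δ sin h₀ = 1.5474×0.11840×-0.19256 + 0.99297×0.98128×0.99973 = -0.035279 + 0.974119 = 0.938840.
Q̄ = (S_0/π) × [bracket] = (1361/π) × 0.938840 = 406.7 W/m².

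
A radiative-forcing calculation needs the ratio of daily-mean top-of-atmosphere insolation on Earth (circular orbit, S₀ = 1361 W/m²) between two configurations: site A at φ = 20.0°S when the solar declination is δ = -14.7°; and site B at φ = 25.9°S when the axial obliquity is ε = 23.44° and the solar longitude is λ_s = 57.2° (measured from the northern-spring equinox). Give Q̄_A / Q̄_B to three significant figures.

— Configuration A (φ=-20.0°):
cos H₀ = −tan(-20.0°) tan(-14.700°) = -0.0955, H₀ = 1.6664 rad.
Bracket: H₀ sin φ sin δ + cos φ cos δ sin H₀ = 1.6664×-0.34202×-0.25376 + 0.93969×0.96727×0.99543 = 0.144629 + 0.904780 = 1.049409.
Q̄ = (S₀/π) × [bracket] = (1361/π) × 1.049409 = 454.62 W/m².
— Configuration B (φ=-25.9°):
Solar declination: sin δ = sin ε · sin λ_s = sin 23.44° × sin 57.2° = 0.33437, so δ = +19.534°.
cos H₀ = −tan(-25.9°) tan(+19.534°) = 0.1723, H₀ = 1.3977 rad.
Bracket: H₀ sin φ sin δ + cos φ cos δ sin H₀ = 1.3977×-0.43680×0.33437 + 0.89956×0.94244×0.98505 = -0.204138 + 0.835107 = 0.630969.
Q̄ = (S₀/π) × [bracket] = (1361/π) × 0.630969 = 273.35 W/m².
Ratio Q̄_A / Q̄_B = 454.62 / 273.35 = 1.663.

Q̄_A / Q̄_B ≈ 1.66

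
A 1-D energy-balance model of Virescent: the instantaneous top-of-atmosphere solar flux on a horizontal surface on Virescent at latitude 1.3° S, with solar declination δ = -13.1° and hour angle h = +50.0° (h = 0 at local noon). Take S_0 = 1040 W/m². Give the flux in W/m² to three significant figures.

cos θ_z = sin ϕ sin δ + cos ϕ cos δ cos h = 0.005142 + 0.625899 = 0.631041.
Flux = S_0 · cos θ_z = 1040 × 0.631041 = 656.3 W/m².

656 W/m²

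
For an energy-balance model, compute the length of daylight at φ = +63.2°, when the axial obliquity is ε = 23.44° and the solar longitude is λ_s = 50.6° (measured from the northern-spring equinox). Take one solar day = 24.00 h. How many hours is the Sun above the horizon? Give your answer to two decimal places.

17.30 h

Solar declination: sin δ = sin ε · sin λ_s = sin 23.44° × sin 50.6° = 0.30738, so δ = +17.902°.
cos H₀ = −tan φ · tan δ = −tan(+63.2°) × tan(+17.902°) = -0.6395, so H₀ = 2.2646 rad = 129.75°.
Daylight = 2H₀/(2π) × 24.00 h = (2.2646/π) × 24.00 = 17.30 h.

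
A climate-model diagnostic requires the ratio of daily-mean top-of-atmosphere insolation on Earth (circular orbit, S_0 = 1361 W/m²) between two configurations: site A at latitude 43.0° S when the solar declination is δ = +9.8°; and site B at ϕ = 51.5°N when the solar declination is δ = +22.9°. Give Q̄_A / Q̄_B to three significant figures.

— Configuration A (ϕ=-43.0°):
cos h₀ = −tan(-43.0°) tan(+9.800°) = 0.1611, h₀ = 1.4090 rad.
Bracket: h₀ sin ϕ sin δ + cos ϕ cos δ sin h₀ = 1.4090×-0.68200×0.17021 + 0.73135×0.98541×0.98694 = -0.163561 + 0.711268 = 0.547707.
Q̄ = (S_0/π) × [bracket] = (1361/π) × 0.547707 = 237.28 W/m².
— Configuration B (ϕ=+51.5°):
cos h₀ = −tan(+51.5°) tan(+22.900°) = -0.5311, h₀ = 2.1306 rad.
Bracket: h₀ sin ϕ sin δ + cos ϕ cos δ sin h₀ = 2.1306×0.78261×0.38912 + 0.62251×0.92119×0.84734 = 0.648830 + 0.485907 = 1.134737.
Q̄ = (S_0/π) × [bracket] = (1361/π) × 1.134737 = 491.59 W/m².
Ratio Q̄_A / Q̄_B = 237.28 / 491.59 = 0.4827.

Q̄_A / Q̄_B ≈ 0.483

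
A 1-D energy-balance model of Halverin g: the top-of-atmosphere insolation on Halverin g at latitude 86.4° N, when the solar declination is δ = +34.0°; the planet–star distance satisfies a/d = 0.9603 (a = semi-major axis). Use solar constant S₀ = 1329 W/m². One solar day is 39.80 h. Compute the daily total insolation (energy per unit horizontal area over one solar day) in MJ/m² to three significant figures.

cos H₀ = −tan(+86.4°) tan(+34.000°) = -10.7210 ≤ −1 ⇒ polar day, H₀ = π.
Bracket: H₀ sin φ sin δ + cos φ cos δ sin H₀ = 3.1416×0.99803×0.55919 + 0.06279×0.82904×0.00000 = 1.753291 + 0.000000 = 1.753291.
Inverse-square distance factor (a/d)² = 0.9603² = 0.922176.
Q̄ = (S₀/π) × 0.922176 × [bracket] = (1329/π) × 0.922176 × 1.753291 = 683.98 W/m².
Daily total = Q̄ × 39.80 h × 3600 s/h = 683.98 × 39.80 × 3600 / 10⁶ = 98.00 MJ/m².

98.0 MJ/m²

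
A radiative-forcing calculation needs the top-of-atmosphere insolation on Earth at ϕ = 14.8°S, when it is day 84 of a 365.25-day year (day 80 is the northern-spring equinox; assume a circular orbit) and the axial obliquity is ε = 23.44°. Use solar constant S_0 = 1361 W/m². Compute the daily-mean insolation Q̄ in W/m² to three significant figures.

Solar longitude: L_s = 360° × (84 − 80)/365.25 = 3.943°.
sin δ = sin 23.44° × sin 3.943° = 0.02735, so δ = +1.567°.
cos h₀ = −tan(-14.8°) tan(+1.567°) = 0.0072, h₀ = 1.5636 rad.
Bracket: h₀ sin ϕ sin δ + cos ϕ cos δ sin h₀ = 1.5636×-0.25545×0.02735 + 0.96682×0.99963×0.99997 = -0.010924 + 0.966433 = 0.955509.
Q̄ = (S_0/π) × [bracket] = (1361/π) × 0.955509 = 413.9 W/m².

Q̄ ≈ 414 W/m²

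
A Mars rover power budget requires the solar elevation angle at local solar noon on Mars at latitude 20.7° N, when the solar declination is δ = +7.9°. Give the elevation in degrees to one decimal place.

77.2°

At local noon the hour angle is zero, so the zenith angle equals |φ − δ| = |+20.7° − (+7.900°)| = 12.800°.
Elevation = 90° − 12.800° = 77.2°.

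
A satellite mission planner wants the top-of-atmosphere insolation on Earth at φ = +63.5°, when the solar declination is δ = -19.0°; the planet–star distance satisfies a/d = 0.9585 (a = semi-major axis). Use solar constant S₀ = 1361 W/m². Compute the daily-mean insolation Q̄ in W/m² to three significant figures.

cos H₀ = −tan(+63.5°) tan(-19.000°) = 0.6906, H₀ = 0.8085 rad.
Bracket: H₀ sin φ sin δ + cos φ cos δ sin H₀ = 0.8085×0.89493×-0.32557 + 0.44620×0.94552×0.72322 = -0.235566 + 0.305120 = 0.069554.
Inverse-square distance factor (a/d)² = 0.9585² = 0.918722.
Q̄ = (S₀/π) × 0.918722 × [bracket] = (1361/π) × 0.918722 × 0.069554 = 27.68 W/m².

Q̄ ≈ 27.7 W/m²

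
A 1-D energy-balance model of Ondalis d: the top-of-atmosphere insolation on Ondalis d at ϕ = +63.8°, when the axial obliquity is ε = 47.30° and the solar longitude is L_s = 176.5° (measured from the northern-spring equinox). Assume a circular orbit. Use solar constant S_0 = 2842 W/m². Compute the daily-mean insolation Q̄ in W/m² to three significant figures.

Solar declination: sin δ = sin ε · sin L_s = sin 47.30° × sin 176.5° = 0.04487, so δ = +2.571°.
cos h₀ = −tan(+63.8°) tan(+2.571°) = -0.0913, h₀ = 1.6622 rad.
Bracket: h₀ sin ϕ sin δ + cos ϕ cos δ sin h₀ = 1.6622×0.89726×0.04487 + 0.44151×0.99899×0.99583 = 0.066920 + 0.439225 = 0.506145.
Q̄ = (S_0/π) × [bracket] = (2842/π) × 0.506145 = 457.9 W/m².

Q̄ ≈ 458 W/m²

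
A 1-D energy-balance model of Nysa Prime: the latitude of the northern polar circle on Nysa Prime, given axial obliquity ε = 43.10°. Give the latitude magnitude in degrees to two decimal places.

46.90°

The polar circle is the lowest latitude that experiences at least one full rotation of continuous daylight at the northern-summer solstice; it lies at |ϕ| = 90° − ε = 90° − 43.10° = 46.90°.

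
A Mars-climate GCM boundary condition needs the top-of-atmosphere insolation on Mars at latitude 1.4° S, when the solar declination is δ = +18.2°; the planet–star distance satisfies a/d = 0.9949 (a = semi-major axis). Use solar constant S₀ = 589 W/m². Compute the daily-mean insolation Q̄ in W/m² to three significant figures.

Q̄ ≈ 174 W/m²

cos H₀ = −tan(-1.4°) tan(+18.200°) = 0.0080, H₀ = 1.5628 rad.
Bracket: H₀ sin φ sin δ + cos φ cos δ sin H₀ = 1.5628×-0.02443×0.31233 + 0.99970×0.94997×0.99997 = -0.011925 + 0.949657 = 0.937732.
Inverse-square distance factor (a/d)² = 0.9949² = 0.989826.
Q̄ = (S₀/π) × 0.989826 × [bracket] = (589/π) × 0.989826 × 0.937732 = 174.0 W/m².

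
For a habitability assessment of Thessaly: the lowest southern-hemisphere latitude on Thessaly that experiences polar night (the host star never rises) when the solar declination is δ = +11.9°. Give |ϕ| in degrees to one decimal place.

Polar night requires cos h₀ = −tan ϕ tan δ ≥ 1, i.e. tan ϕ tan δ ≤ −1.
The boundary is |tan ϕ| · |tan δ| = 1, so |ϕ| = 90° − |δ| = 90° − 11.9° = 78.1° in the southern hemisphere.

|ϕ| = 78.1°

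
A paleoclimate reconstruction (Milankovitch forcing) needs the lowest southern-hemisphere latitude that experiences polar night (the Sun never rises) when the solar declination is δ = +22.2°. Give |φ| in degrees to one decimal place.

Polar night requires cos H₀ = −tan φ tan δ ≥ 1, i.e. tan φ tan δ ≤ −1.
The boundary is |tan φ| · |tan δ| = 1, so |φ| = 90° − |δ| = 90° − 22.2° = 67.8° in the southern hemisphere.

|φ| = 67.8°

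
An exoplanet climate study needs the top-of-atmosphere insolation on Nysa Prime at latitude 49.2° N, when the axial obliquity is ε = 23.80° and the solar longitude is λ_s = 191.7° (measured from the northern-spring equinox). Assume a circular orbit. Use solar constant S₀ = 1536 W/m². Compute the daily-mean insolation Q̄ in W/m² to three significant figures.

Solar declination: sin δ = sin ε · sin λ_s = sin 23.80° × sin 191.7° = -0.08183, so δ = -4.694°.
cos H₀ = −tan(+49.2°) tan(-4.694°) = 0.0951, H₀ = 1.4755 rad.
Bracket: H₀ sin φ sin δ + cos φ cos δ sin H₀ = 1.4755×0.75700×-0.08183 + 0.65342×0.99665×0.99547 = -0.091400 + 0.648281 = 0.556881.
Q̄ = (S₀/π) × [bracket] = (1536/π) × 0.556881 = 272.3 W/m².

Q̄ ≈ 272 W/m²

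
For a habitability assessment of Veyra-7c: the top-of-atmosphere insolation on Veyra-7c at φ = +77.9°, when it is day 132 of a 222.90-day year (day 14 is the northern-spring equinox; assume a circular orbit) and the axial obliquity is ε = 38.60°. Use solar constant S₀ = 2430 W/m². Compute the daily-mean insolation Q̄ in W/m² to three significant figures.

Q̄ ≈ 48.9 W/m²

Solar longitude: λ_s = 360° × (132 − 14)/222.90 = 190.579°.
sin δ = sin 38.60° × sin 190.579° = -0.11454, so δ = -6.577°.
cos H₀ = −tan(+77.9°) tan(-6.577°) = 0.5378, H₀ = 1.0030 rad.
Bracket: H₀ sin φ sin δ + cos φ cos δ sin H₀ = 1.0030×0.97778×-0.11454 + 0.20962×0.99342×0.84307 = -0.112331 + 0.175561 = 0.063230.
Q̄ = (S₀/π) × [bracket] = (2430/π) × 0.063230 = 48.91 W/m².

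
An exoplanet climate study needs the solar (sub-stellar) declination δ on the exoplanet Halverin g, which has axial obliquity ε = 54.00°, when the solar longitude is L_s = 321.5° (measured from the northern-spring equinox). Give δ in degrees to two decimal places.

δ = -30.24°

sin δ = sin ε · sin L_s = sin 54.00° × sin 321.5° = -0.503625.
δ = arcsin(-0.503625) = -30.24°.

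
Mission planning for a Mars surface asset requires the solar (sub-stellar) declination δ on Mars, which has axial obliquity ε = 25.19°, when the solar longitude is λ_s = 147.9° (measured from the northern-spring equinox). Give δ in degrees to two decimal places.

sin δ = sin ε · sin λ_s = sin 25.19° × sin 147.9° = 0.226175.
δ = arcsin(0.226175) = +13.07°.

δ = +13.07°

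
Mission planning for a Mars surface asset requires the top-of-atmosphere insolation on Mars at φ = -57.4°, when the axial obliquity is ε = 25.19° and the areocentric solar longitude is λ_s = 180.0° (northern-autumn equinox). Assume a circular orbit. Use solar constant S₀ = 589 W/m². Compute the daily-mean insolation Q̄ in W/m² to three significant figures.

sin δ = sin 25.19° × sin 180.0° = 0.00000, so δ = +0.000°.
cos H₀ = −tan(-57.4°) tan(+0.000°) = 0.0000, H₀ = 1.5708 rad.
Bracket: H₀ sin φ sin δ + cos φ cos δ sin H₀ = 1.5708×-0.84245×0.00000 + 0.53877×1.00000×1.00000 = -0.000000 + 0.538770 = 0.538770.
Q̄ = (S₀/π) × [bracket] = (589/π) × 0.538770 = 101.0 W/m².

Q̄ ≈ 101 W/m²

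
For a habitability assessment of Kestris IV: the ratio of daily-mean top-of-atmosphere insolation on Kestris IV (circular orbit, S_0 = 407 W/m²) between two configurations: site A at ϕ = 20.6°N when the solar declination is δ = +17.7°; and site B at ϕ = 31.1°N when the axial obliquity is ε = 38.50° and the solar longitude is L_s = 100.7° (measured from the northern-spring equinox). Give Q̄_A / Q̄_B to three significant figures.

— Configuration A (ϕ=+20.6°):
cos h₀ = −tan(+20.6°) tan(+17.700°) = -0.1200, h₀ = 1.6910 rad.
Bracket: h₀ sin ϕ sin δ + cos ϕ cos δ sin h₀ = 1.6910×0.35184×0.30403 + 0.93606×0.95266×0.99278 = 0.180886 + 0.885309 = 1.066195.
Q̄ = (S_0/π) × [bracket] = (407/π) × 1.066195 = 138.13 W/m².
— Configuration B (ϕ=+31.1°):
Solar declination: sin δ = sin ε · sin L_s = sin 38.50° × sin 100.7° = 0.61169, so δ = +37.712°.
cos h₀ = −tan(+31.1°) tan(+37.712°) = -0.4664, h₀ = 2.0561 rad.
Bracket: h₀ sin ϕ sin δ + cos ϕ cos δ sin h₀ = 2.0561×0.51653×0.61169 + 0.85627×0.79110×0.88456 = 0.649638 + 0.599197 = 1.248835.
Q̄ = (S_0/π) × [bracket] = (407/π) × 1.248835 = 161.79 W/m².
Ratio Q̄_A / Q̄_B = 138.13 / 161.79 = 0.8538.

Q̄_A / Q̄_B ≈ 0.854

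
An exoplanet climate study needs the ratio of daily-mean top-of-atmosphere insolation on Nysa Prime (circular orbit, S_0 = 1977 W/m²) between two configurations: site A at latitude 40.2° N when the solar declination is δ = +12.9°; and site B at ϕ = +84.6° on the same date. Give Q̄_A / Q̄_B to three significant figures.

— Configuration A (ϕ=+40.2°):
cos h₀ = −tan(+40.2°) tan(+12.900°) = -0.1935, h₀ = 1.7656 rad.
Bracket: h₀ sin ϕ sin δ + cos ϕ cos δ sin h₀ = 1.7656×0.64546×0.22325 + 0.76380×0.97476×0.98109 = 0.254421 + 0.730443 = 0.984864.
Q̄ = (S_0/π) × [bracket] = (1977/π) × 0.984864 = 619.77 W/m².
— Configuration B (ϕ=+84.6°):
cos h₀ = −tan(+84.6°) tan(+12.900°) = -2.4229 ≤ −1 ⇒ polar day, h₀ = π.
Bracket: h₀ sin ϕ sin δ + cos ϕ cos δ sin h₀ = 3.1416×0.99556×0.22325 + 0.09411×0.97476×0.00000 = 0.698248 + 0.000000 = 0.698248.
Q̄ = (S_0/π) × [bracket] = (1977/π) × 0.698248 = 439.41 W/m².
Ratio Q̄_A / Q̄_B = 619.77 / 439.41 = 1.410.

Q̄_A / Q̄_B ≈ 1.41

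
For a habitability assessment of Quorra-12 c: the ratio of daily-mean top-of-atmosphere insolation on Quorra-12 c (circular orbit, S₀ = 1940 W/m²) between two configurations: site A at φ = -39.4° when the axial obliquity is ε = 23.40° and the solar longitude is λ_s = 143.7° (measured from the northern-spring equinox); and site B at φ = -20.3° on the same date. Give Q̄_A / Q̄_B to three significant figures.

— Configuration A (φ=-39.4°):
Solar declination: sin δ = sin ε · sin λ_s = sin 23.40° × sin 143.7° = 0.23512, so δ = +13.599°.
cos H₀ = −tan(-39.4°) tan(+13.599°) = 0.1987, H₀ = 1.3708 rad.
Bracket: H₀ sin φ sin δ + cos φ cos δ sin H₀ = 1.3708×-0.63473×0.23512 + 0.77273×0.97197×0.98006 = -0.204575 + 0.736094 = 0.531519.
Q̄ = (S₀/π) × [bracket] = (1940/π) × 0.531519 = 328.22 W/m².
— Configuration B (φ=-20.3°):
cos H₀ = −tan(-20.3°) tan(+13.599°) = 0.0895, H₀ = 1.4812 rad.
Bracket: H₀ sin φ sin δ + cos φ cos δ sin H₀ = 1.4812×-0.34694×0.23512 + 0.93789×0.97197×0.99599 = -0.120825 + 0.907945 = 0.787120.
Q̄ = (S₀/π) × [bracket] = (1940/π) × 0.787120 = 486.06 W/m².
Ratio Q̄_A / Q̄_B = 328.22 / 486.06 = 0.6753.

Q̄_A / Q̄_B ≈ 0.675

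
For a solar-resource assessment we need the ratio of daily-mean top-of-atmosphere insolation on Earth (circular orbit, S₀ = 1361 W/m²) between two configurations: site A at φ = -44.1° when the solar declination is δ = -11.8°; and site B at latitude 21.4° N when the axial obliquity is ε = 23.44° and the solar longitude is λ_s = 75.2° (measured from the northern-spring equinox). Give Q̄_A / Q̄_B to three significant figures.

— Configuration A (φ=-44.1°):
cos H₀ = −tan(-44.1°) tan(-11.800°) = -0.2024, H₀ = 1.7747 rad.
Bracket: H₀ sin φ sin δ + cos φ cos δ sin H₀ = 1.7747×-0.69591×-0.20450 + 0.71813×0.97887×0.97929 = 0.252564 + 0.688398 = 0.940962.
Q̄ = (S₀/π) × [bracket] = (1361/π) × 0.940962 = 407.64 W/m².
— Configuration B (φ=+21.4°):
Solar declination: sin δ = sin ε · sin λ_s = sin 23.44° × sin 75.2° = 0.38459, so δ = +22.618°.
cos H₀ = −tan(+21.4°) tan(+22.618°) = -0.1633, H₀ = 1.7348 rad.
Bracket: H₀ sin φ sin δ + cos φ cos δ sin H₀ = 1.7348×0.36488×0.38459 + 0.93106×0.92309×0.98658 = 0.243443 + 0.847918 = 1.091361.
Q̄ = (S₀/π) × [bracket] = (1361/π) × 1.091361 = 472.80 W/m².
Ratio Q̄_A / Q̄_B = 407.64 / 472.80 = 0.8622.

Q̄_A / Q̄_B ≈ 0.862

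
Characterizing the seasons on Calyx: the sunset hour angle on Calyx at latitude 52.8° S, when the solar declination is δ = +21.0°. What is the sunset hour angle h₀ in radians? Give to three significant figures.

h₀ = 1.04 rad

cos h₀ = −tan ϕ · tan δ = −tan(-52.8°) × tan(+21.000°) = 0.5057, so h₀ = 1.0406 rad = 59.62°.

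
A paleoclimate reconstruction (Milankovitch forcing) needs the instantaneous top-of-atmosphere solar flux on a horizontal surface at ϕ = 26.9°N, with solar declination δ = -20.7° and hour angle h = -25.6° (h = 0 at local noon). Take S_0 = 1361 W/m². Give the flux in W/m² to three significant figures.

806 W/m²

cos θ_z = sin ϕ sin δ + cos ϕ cos δ cos h = -0.159924 + 0.752333 = 0.592409.
Flux = S_0 · cos θ_z = 1361 × 0.592409 = 806.3 W/m².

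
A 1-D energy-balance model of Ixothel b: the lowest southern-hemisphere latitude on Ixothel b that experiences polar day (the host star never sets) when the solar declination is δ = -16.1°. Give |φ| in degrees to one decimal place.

Polar day requires cos H₀ = −tan φ tan δ ≤ −1, i.e. tan φ tan δ ≥ 1.
The boundary is |tan φ| · |tan δ| = 1, so |φ| = 90° − |δ| = 90° − 16.1° = 73.9° in the southern hemisphere.

|φ| = 73.9°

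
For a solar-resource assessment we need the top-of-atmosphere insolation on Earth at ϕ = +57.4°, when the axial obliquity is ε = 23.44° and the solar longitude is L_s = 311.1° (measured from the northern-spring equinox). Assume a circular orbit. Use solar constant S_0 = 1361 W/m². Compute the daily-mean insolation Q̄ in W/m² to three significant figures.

Q̄ ≈ 78.3 W/m²

Solar declination: sin δ = sin ε · sin L_s = sin 23.44° × sin 311.1° = -0.29976, so δ = -17.443°.
cos h₀ = −tan(+57.4°) tan(-17.443°) = 0.4913, h₀ = 1.0572 rad.
Bracket: h₀ sin ϕ sin δ + cos ϕ cos δ sin h₀ = 1.0572×0.84245×-0.29976 + 0.53877×0.95402×0.87098 = -0.266978 + 0.447681 = 0.180703.
Q̄ = (S_0/π) × [bracket] = (1361/π) × 0.180703 = 78.28 W/m².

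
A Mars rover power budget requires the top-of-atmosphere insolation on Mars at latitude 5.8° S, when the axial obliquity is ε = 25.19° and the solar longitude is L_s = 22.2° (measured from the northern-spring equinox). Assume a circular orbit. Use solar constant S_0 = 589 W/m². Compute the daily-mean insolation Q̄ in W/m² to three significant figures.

Solar declination: sin δ = sin ε · sin L_s = sin 25.19° × sin 22.2° = 0.16082, so δ = +9.254°.
cos h₀ = −tan(-5.8°) tan(+9.254°) = 0.0166, h₀ = 1.5542 rad.
Bracket: h₀ sin ϕ sin δ + cos ϕ cos δ sin h₀ = 1.5542×-0.10106×0.16082 + 0.99488×0.98698×0.99986 = -0.025260 + 0.981789 = 0.956529.
Q̄ = (S_0/π) × [bracket] = (589/π) × 0.956529 = 179.3 W/m².

Q̄ ≈ 179 W/m²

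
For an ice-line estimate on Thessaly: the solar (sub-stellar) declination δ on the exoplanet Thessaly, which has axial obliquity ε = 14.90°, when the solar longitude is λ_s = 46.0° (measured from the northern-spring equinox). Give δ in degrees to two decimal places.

sin δ = sin ε · sin λ_s = sin 14.90° × sin 46.0° = 0.184966.
δ = arcsin(0.184966) = +10.66°.

δ = +10.66°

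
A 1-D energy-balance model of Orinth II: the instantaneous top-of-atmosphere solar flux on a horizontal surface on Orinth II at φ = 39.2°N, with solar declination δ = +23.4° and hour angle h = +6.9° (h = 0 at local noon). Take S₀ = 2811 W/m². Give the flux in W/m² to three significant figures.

2.69e+03 W/m²

cos θ_z = sin φ sin δ + cos φ cos δ cos h = 0.251009 + 0.706058 = 0.957067.
Flux = S₀ · cos θ_z = 2811 × 0.957067 = 2690 W/m².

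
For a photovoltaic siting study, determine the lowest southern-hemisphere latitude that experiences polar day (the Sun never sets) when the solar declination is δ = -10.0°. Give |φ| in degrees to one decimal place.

|φ| = 80.0°

Polar day requires cos H₀ = −tan φ tan δ ≤ −1, i.e. tan φ tan δ ≥ 1.
The boundary is |tan φ| · |tan δ| = 1, so |φ| = 90° − |δ| = 90° − 10.0° = 80.0° in the southern hemisphere.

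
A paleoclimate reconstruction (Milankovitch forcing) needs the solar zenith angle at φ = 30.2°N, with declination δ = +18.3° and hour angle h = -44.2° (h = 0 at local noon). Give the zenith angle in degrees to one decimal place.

θ_z = 41.7°

cos θ_z = sin φ sin δ + cos φ cos δ cos h = 0.157944 + 0.588271 = 0.746215.
θ_z = arccos(0.746215) = 41.7°.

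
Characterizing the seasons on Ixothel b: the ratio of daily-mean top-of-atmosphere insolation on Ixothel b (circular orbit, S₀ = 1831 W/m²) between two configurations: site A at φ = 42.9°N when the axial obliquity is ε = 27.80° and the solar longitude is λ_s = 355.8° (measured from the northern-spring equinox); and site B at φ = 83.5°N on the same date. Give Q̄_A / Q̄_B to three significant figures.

— Configuration A (φ=+42.9°):
Solar declination: sin δ = sin ε · sin λ_s = sin 27.80° × sin 355.8° = -0.03416, so δ = -1.957°.
cos H₀ = −tan(+42.9°) tan(-1.957°) = 0.0318, H₀ = 1.5390 rad.
Bracket: H₀ sin φ sin δ + cos φ cos δ sin H₀ = 1.5390×0.68072×-0.03416 + 0.73254×0.99942×0.99950 = -0.035787 + 0.731749 = 0.695962.
Q̄ = (S₀/π) × [bracket] = (1831/π) × 0.695962 = 405.62 W/m².
— Configuration B (φ=+83.5°):
cos H₀ = −tan(+83.5°) tan(-1.957°) = 0.3000, H₀ = 1.2661 rad.
Bracket: H₀ sin φ sin δ + cos φ cos δ sin H₀ = 1.2661×0.99357×-0.03416 + 0.11320×0.99942×0.95395 = -0.042972 + 0.107925 = 0.064953.
Q̄ = (S₀/π) × [bracket] = (1831/π) × 0.064953 = 37.856 W/m².
Ratio Q̄_A / Q̄_B = 405.62 / 37.856 = 10.71.

Q̄_A / Q̄_B ≈ 10.7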